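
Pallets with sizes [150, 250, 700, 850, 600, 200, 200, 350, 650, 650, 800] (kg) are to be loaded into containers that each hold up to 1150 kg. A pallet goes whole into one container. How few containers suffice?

6

Total = 850 + 800 + 700 + 650 + 650 + 600 + 350 + 250 + 200 + 200 + 150 = 5400 kg.
Lower bound: ⌈5400/1150⌉ = 5 containers.
Also, 6 pallets each exceed 575 kg, and no two of those can share a container, so at least 6 containers are needed.
A packing using 6 containers:
  container 1: 850 + 250 = 1100
  container 2: 800 + 350 = 1150
  container 3: 700 + 200 + 200 = 1100
  container 4: 650 + 150 = 800
  container 5: 650 = 650
  container 6: 600 = 600
This matches the lower bound, so 6 is optimal.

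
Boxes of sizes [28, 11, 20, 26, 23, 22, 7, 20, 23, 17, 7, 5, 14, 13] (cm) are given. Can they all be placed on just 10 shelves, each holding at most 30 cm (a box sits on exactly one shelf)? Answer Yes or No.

A valid assignment using 9 shelves:
  shelf 1: 28 = 28
  shelf 2: 26 = 26
  shelf 3: 23 + 7 = 30
  shelf 4: 23 + 7 = 30
  shelf 5: 22 + 5 = 27
  shelf 6: 20 = 20
  shelf 7: 20 = 20
  shelf 8: 17 + 13 = 30
  shelf 9: 14 + 11 = 25
That uses only 9 ≤ 10, so 10 shelves are enough.

Yes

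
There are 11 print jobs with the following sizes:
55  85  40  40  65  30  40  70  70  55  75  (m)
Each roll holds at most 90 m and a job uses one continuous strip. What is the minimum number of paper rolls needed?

9

Total = 85 + 75 + 70 + 70 + 65 + 55 + 55 + 40 + 40 + 40 + 30 = 625 m.
Lower bound: ⌈625/90⌉ = 7 paper rolls.
A packing using 9 paper rolls:
  roll 1: 85 = 85
  roll 2: 75 = 75
  roll 3: 70 = 70
  roll 4: 70 = 70
  roll 5: 65 = 65
  roll 6: 55 + 30 = 85
  roll 7: 55 = 55
  roll 8: 40 + 40 = 80
  roll 9: 40 = 40
No arrangement into 8 paper rolls stays within capacity, so 9 is optimal.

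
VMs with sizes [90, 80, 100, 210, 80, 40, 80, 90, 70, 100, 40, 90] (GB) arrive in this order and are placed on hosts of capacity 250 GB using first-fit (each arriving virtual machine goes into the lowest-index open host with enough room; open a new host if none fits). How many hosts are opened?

  90 → host 1 (new)  [load 90/250]
  80 → host 1  [load 170/250]
  100 → host 2 (new)  [load 100/250]
  210 → host 3 (new)  [load 210/250]
  80 → host 1  [load 250/250]
  40 → host 2  [load 140/250]
  80 → host 2  [load 220/250]
  90 → host 4 (new)  [load 90/250]
  70 → host 4  [load 160/250]
  100 → host 5 (new)  [load 100/250]
  40 → host 3  [load 250/250]
  90 → host 4  [load 250/250]
5 hosts opened.

5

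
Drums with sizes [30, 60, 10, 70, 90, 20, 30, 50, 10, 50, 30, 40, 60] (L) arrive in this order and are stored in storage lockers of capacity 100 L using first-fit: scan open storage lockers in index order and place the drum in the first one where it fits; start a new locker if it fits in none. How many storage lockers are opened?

6

  30 → locker 1 (new)  [load 30/100]
  60 → locker 1  [load 90/100]
  10 → locker 1  [load 100/100]
  70 → locker 2 (new)  [load 70/100]
  90 → locker 3 (new)  [load 90/100]
  20 → locker 2  [load 90/100]
  30 → locker 4 (new)  [load 30/100]
  50 → locker 4  [load 80/100]
  10 → locker 2  [load 100/100]
  50 → locker 5 (new)  [load 50/100]
  30 → locker 5  [load 80/100]
  40 → locker 6 (new)  [load 40/100]
  60 → locker 6  [load 100/100]
6 storage lockers opened.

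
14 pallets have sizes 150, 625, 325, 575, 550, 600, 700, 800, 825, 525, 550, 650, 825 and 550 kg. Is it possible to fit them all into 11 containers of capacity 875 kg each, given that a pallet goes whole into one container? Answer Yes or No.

No

Total = 8250 kg; ⌈8250/875⌉ = 10.
12 pallets each exceed half the capacity and cannot share a container, forcing at least 12 containers.
At least 12 containers are required, but only 11 are allowed.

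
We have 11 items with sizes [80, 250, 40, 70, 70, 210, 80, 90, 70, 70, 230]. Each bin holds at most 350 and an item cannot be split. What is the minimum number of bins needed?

Total = 250 + 230 + 210 + 90 + 80 + 80 + 70 + 70 + 70 + 70 + 40 = 1260.
Lower bound: ⌈1260/350⌉ = 4 bins.
A packing using 4 bins:
  bin 1: 250 + 90 = 340
  bin 2: 230 + 80 + 40 = 350
  bin 3: 210 + 80 = 290
  bin 4: 70 + 70 + 70 + 70 = 280
This matches the lower bound, so 4 is optimal.

4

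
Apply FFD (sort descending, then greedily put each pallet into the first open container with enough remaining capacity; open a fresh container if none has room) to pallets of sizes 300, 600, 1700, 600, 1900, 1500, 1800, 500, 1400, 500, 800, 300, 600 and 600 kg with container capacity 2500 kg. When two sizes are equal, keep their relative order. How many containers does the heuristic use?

Sorted descending: 1900, 1800, 1700, 1500, 1400, 800, 600, 600, 600, 600, 500, 500, 300, 300.
  1900 → container 1 (new)  [load 1900/2500]
  1800 → container 2 (new)  [load 1800/2500]
  1700 → container 3 (new)  [load 1700/2500]
  1500 → container 4 (new)  [load 1500/2500]
  1400 → container 5 (new)  [load 1400/2500]
  800 → container 3  [load 2500/2500]
  600 → container 1  [load 2500/2500]
  600 → container 2  [load 2400/2500]
  600 → container 4  [load 2100/2500]
  600 → container 5  [load 2000/2500]
  500 → container 5  [load 2500/2500]
  500 → container 6 (new)  [load 500/2500]
  300 → container 4  [load 2400/2500]
  300 → container 6  [load 800/2500]
6 containers opened.

6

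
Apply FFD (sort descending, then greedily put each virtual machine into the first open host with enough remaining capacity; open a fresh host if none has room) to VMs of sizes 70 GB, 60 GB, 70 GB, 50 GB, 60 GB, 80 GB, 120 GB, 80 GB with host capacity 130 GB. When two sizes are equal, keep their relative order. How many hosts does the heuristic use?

5

Sorted descending: 120, 80, 80, 70, 70, 60, 60, 50.
  120 → host 1 (new)  [load 120/130]
  80 → host 2 (new)  [load 80/130]
  80 → host 3 (new)  [load 80/130]
  70 → host 4 (new)  [load 70/130]
  70 → host 5 (new)  [load 70/130]
  60 → host 4  [load 130/130]
  60 → host 5  [load 130/130]
  50 → host 2  [load 130/130]
5 hosts opened.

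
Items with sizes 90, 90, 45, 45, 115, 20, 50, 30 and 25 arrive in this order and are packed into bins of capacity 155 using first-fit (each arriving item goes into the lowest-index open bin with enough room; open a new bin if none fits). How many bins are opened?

  90 → bin 1 (new)  [load 90/155]
  90 → bin 2 (new)  [load 90/155]
  45 → bin 1  [load 135/155]
  45 → bin 2  [load 135/155]
  115 → bin 3 (new)  [load 115/155]
  20 → bin 1  [load 155/155]
  50 → bin 4 (new)  [load 50/155]
  30 → bin 3  [load 145/155]
  25 → bin 4  [load 75/155]
4 bins opened.

4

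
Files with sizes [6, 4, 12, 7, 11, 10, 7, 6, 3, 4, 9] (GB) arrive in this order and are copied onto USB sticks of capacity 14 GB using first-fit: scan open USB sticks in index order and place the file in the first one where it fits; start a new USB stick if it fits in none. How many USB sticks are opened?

  6 → USB stick 1 (new)  [load 6/14]
  4 → USB stick 1  [load 10/14]
  12 → USB stick 2 (new)  [load 12/14]
  7 → USB stick 3 (new)  [load 7/14]
  11 → USB stick 4 (new)  [load 11/14]
  10 → USB stick 5 (new)  [load 10/14]
  7 → USB stick 3  [load 14/14]
  6 → USB stick 6 (new)  [load 6/14]
  3 → USB stick 1  [load 13/14]
  4 → USB stick 5  [load 14/14]
  9 → USB stick 7 (new)  [load 9/14]
7 USB sticks opened.

7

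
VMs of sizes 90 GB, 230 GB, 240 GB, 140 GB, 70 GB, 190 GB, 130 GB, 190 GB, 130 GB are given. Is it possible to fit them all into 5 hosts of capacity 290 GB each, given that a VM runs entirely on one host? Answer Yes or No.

No

Total = 1410 GB; ⌈1410/290⌉ = 5.
The bound of 5 does not rule out 5, but exhaustive search shows no assignment into 5 hosts of capacity 290 GB exists — the minimum is 6.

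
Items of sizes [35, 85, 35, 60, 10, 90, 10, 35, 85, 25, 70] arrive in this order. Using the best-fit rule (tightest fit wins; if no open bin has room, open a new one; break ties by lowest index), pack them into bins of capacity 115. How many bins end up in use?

  35 → bin 1 (new)  [load 35/115]
  85 → bin 2 (new)  [load 85/115]
  35 → bin 1  [load 70/115]
  60 → bin 3 (new)  [load 60/115]
  10 → bin 2  [load 95/115]
  90 → bin 4 (new)  [load 90/115]
  10 → bin 2  [load 105/115]
  35 → bin 1  [load 105/115]
  85 → bin 5 (new)  [load 85/115]
  25 → bin 4  [load 115/115]
  70 → bin 6 (new)  [load 70/115]
6 bins opened.

6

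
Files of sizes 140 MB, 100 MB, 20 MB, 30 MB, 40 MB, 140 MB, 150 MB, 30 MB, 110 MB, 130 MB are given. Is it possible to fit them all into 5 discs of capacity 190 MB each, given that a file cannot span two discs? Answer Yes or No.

Total = 890 MB; ⌈890/190⌉ = 5.
6 files each exceed half the capacity and cannot share a disc, forcing at least 6 discs.
At least 6 discs are required, but only 5 are allowed.

No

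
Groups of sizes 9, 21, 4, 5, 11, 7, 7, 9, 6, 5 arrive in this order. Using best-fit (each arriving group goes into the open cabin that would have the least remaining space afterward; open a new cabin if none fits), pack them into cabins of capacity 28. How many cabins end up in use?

  9 → cabin 1 (new)  [load 9/28]
  21 → cabin 2 (new)  [load 21/28]
  4 → cabin 2  [load 25/28]
  5 → cabin 1  [load 14/28]
  11 → cabin 1  [load 25/28]
  7 → cabin 3 (new)  [load 7/28]
  7 → cabin 3  [load 14/28]
  9 → cabin 3  [load 23/28]
  6 → cabin 4 (new)  [load 6/28]
  5 → cabin 3  [load 28/28]
4 cabins opened.

4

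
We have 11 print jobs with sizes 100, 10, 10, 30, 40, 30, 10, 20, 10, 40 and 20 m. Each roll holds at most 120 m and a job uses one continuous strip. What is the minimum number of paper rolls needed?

3

Total = 100 + 40 + 40 + 30 + 30 + 20 + 20 + 10 + 10 + 10 + 10 = 320 m.
Lower bound: ⌈320/120⌉ = 3 paper rolls.
A packing using 3 paper rolls:
  roll 1: 100 + 20 = 120
  roll 2: 40 + 40 + 30 + 10 = 120
  roll 3: 30 + 20 + 10 + 10 + 10 = 80
This matches the lower bound, so 3 is optimal.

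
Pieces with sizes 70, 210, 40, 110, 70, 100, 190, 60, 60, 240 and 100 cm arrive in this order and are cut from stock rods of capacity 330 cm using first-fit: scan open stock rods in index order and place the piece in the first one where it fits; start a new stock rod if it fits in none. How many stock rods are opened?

5

  70 → stock rod 1 (new)  [load 70/330]
  210 → stock rod 1  [load 280/330]
  40 → stock rod 1  [load 320/330]
  110 → stock rod 2 (new)  [load 110/330]
  70 → stock rod 2  [load 180/330]
  100 → stock rod 2  [load 280/330]
  190 → stock rod 3 (new)  [load 190/330]
  60 → stock rod 3  [load 250/330]
  60 → stock rod 3  [load 310/330]
  240 → stock rod 4 (new)  [load 240/330]
  100 → stock rod 5 (new)  [load 100/330]
5 stock rods opened.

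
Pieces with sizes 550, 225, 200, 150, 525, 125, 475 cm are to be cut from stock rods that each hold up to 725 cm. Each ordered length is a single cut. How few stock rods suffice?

4

Total = 550 + 525 + 475 + 225 + 200 + 150 + 125 = 2250 cm.
Lower bound: ⌈2250/725⌉ = 4 stock rods.
A packing using 4 stock rods:
  stock rod 1: 550 + 150 = 700
  stock rod 2: 525 + 200 = 725
  stock rod 3: 475 + 225 = 700
  stock rod 4: 125 = 125
This matches the lower bound, so 4 is optimal.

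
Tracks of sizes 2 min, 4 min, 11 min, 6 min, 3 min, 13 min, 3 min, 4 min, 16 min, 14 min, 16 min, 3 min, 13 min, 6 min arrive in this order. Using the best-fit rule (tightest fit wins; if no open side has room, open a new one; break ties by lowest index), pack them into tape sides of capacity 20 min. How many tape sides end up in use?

6

  2 → side 1 (new)  [load 2/20]
  4 → side 1  [load 6/20]
  11 → side 1  [load 17/20]
  6 → side 2 (new)  [load 6/20]
  3 → side 1  [load 20/20]
  13 → side 2  [load 19/20]
  3 → side 3 (new)  [load 3/20]
  4 → side 3  [load 7/20]
  16 → side 4 (new)  [load 16/20]
  14 → side 5 (new)  [load 14/20]
  16 → side 6 (new)  [load 16/20]
  3 → side 4  [load 19/20]
  13 → side 3  [load 20/20]
  6 → side 5  [load 20/20]
6 tape sides opened.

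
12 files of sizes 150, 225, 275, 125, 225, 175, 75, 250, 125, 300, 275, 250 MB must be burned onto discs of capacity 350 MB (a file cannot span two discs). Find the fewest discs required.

8

Total = 300 + 275 + 275 + 250 + 250 + 225 + 225 + 175 + 150 + 125 + 125 + 75 = 2450 MB.
Lower bound: ⌈2450/350⌉ = 7 discs.
A packing using 8 discs:
  disc 1: 300 = 300
  disc 2: 275 + 75 = 350
  disc 3: 275 = 275
  disc 4: 250 = 250
  disc 5: 250 = 250
  disc 6: 225 + 125 = 350
  disc 7: 225 + 125 = 350
  disc 8: 175 + 150 = 325
No arrangement into 7 discs stays within capacity, so 8 is optimal.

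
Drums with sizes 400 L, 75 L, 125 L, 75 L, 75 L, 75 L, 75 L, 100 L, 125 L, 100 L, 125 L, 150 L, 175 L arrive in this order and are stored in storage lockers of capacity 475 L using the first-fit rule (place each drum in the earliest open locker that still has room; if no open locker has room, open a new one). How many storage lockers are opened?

4

  400 → locker 1 (new)  [load 400/475]
  75 → locker 1  [load 475/475]
  125 → locker 2 (new)  [load 125/475]
  75 → locker 2  [load 200/475]
  75 → locker 2  [load 275/475]
  75 → locker 2  [load 350/475]
  75 → locker 2  [load 425/475]
  100 → locker 3 (new)  [load 100/475]
  125 → locker 3  [load 225/475]
  100 → locker 3  [load 325/475]
  125 → locker 3  [load 450/475]
  150 → locker 4 (new)  [load 150/475]
  175 → locker 4  [load 325/475]
4 storage lockers opened.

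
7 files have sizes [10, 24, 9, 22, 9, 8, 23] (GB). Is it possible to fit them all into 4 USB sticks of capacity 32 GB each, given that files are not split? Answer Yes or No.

A valid assignment using 4 USB sticks:
  USB stick 1: 24 + 8 = 32
  USB stick 2: 23 + 9 = 32
  USB stick 3: 22 + 10 = 32
  USB stick 4: 9 = 9
Every load is within 32 GB, so 4 USB sticks suffice.

Yes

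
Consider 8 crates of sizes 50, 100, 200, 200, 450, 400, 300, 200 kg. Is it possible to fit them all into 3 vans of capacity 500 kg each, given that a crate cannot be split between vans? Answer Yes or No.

No

Total = 1900 kg; ⌈1900/500⌉ = 4.
At least 4 vans are required, but only 3 are allowed.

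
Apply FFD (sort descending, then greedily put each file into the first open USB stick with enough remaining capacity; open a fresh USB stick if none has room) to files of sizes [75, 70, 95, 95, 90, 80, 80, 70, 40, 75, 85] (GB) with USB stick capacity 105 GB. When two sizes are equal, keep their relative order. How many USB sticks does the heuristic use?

11

Sorted descending: 95, 95, 90, 85, 80, 80, 75, 75, 70, 70, 40.
  95 → USB stick 1 (new)  [load 95/105]
  95 → USB stick 2 (new)  [load 95/105]
  90 → USB stick 3 (new)  [load 90/105]
  85 → USB stick 4 (new)  [load 85/105]
  80 → USB stick 5 (new)  [load 80/105]
  80 → USB stick 6 (new)  [load 80/105]
  75 → USB stick 7 (new)  [load 75/105]
  75 → USB stick 8 (new)  [load 75/105]
  70 → USB stick 9 (new)  [load 70/105]
  70 → USB stick 10 (new)  [load 70/105]
  40 → USB stick 11 (new)  [load 40/105]
11 USB sticks opened.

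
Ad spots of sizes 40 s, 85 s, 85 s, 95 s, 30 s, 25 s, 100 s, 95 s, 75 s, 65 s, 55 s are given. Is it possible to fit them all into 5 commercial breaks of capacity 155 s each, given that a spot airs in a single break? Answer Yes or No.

Total = 750 s; ⌈750/155⌉ = 5.
The bound of 5 does not rule out 5, but exhaustive search shows no assignment into 5 commercial breaks of capacity 155 s exists — the minimum is 6.

No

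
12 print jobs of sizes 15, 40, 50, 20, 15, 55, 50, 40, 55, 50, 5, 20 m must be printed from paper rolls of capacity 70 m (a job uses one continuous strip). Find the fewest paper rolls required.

Total = 55 + 55 + 50 + 50 + 50 + 40 + 40 + 20 + 20 + 15 + 15 + 5 = 415 m.
Lower bound: ⌈415/70⌉ = 6 paper rolls.
Also, 7 print jobs each exceed 35 m, and no two of those can share a roll, so at least 7 paper rolls are needed.
A packing using 7 paper rolls:
  roll 1: 55 + 15 = 70
  roll 2: 55 + 15 = 70
  roll 3: 50 + 20 = 70
  roll 4: 50 + 20 = 70
  roll 5: 50 + 5 = 55
  roll 6: 40 = 40
  roll 7: 40 = 40
This matches the lower bound, so 7 is optimal.

7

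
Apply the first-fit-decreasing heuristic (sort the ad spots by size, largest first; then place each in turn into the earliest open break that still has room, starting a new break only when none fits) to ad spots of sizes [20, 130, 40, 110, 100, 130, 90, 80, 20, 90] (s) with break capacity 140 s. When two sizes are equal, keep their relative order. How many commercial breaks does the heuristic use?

7

Sorted descending: 130, 130, 110, 100, 90, 90, 80, 40, 20, 20.
  130 → break 1 (new)  [load 130/140]
  130 → break 2 (new)  [load 130/140]
  110 → break 3 (new)  [load 110/140]
  100 → break 4 (new)  [load 100/140]
  90 → break 5 (new)  [load 90/140]
  90 → break 6 (new)  [load 90/140]
  80 → break 7 (new)  [load 80/140]
  40 → break 4  [load 140/140]
  20 → break 3  [load 130/140]
  20 → break 5  [load 110/140]
7 commercial breaks opened.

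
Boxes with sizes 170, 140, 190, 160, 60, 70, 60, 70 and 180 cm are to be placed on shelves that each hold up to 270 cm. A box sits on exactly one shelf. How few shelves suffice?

5

Total = 190 + 180 + 170 + 160 + 140 + 70 + 70 + 60 + 60 = 1100 cm.
Lower bound: ⌈1100/270⌉ = 5 shelves.
A packing using 5 shelves:
  shelf 1: 190 + 70 = 260
  shelf 2: 180 + 70 = 250
  shelf 3: 170 + 60 = 230
  shelf 4: 160 + 60 = 220
  shelf 5: 140 = 140
This matches the lower bound, so 5 is optimal.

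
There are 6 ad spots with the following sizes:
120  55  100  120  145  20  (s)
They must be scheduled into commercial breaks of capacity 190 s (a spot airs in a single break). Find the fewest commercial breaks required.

4

Total = 145 + 120 + 120 + 100 + 55 + 20 = 560 s.
Lower bound: ⌈560/190⌉ = 3 commercial breaks.
Also, 4 ad spots each exceed 95 s, and no two of those can share a break, so at least 4 commercial breaks are needed.
A packing using 4 commercial breaks:
  break 1: 145 + 20 = 165
  break 2: 120 + 55 = 175
  break 3: 120 = 120
  break 4: 100 = 100
This matches the lower bound, so 4 is optimal.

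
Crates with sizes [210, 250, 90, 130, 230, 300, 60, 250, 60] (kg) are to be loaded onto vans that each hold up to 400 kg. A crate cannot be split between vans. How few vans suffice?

5

Total = 300 + 250 + 250 + 230 + 210 + 130 + 90 + 60 + 60 = 1580 kg.
Lower bound: ⌈1580/400⌉ = 4 vans.
Also, 5 crates each exceed 200 kg, and no two of those can share a van, so at least 5 vans are needed.
A packing using 5 vans:
  van 1: 300 + 90 = 390
  van 2: 250 + 130 = 380
  van 3: 250 + 60 + 60 = 370
  van 4: 230 = 230
  van 5: 210 = 210
This matches the lower bound, so 5 is optimal.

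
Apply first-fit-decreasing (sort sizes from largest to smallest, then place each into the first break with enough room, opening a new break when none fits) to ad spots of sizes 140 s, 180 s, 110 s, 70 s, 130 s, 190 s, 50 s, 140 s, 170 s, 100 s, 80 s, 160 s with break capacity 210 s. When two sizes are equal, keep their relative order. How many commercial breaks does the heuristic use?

8

Sorted descending: 190, 180, 170, 160, 140, 140, 130, 110, 100, 80, 70, 50.
  190 → break 1 (new)  [load 190/210]
  180 → break 2 (new)  [load 180/210]
  170 → break 3 (new)  [load 170/210]
  160 → break 4 (new)  [load 160/210]
  140 → break 5 (new)  [load 140/210]
  140 → break 6 (new)  [load 140/210]
  130 → break 7 (new)  [load 130/210]
  110 → break 8 (new)  [load 110/210]
  100 → break 8  [load 210/210]
  80 → break 7  [load 210/210]
  70 → break 5  [load 210/210]
  50 → break 4  [load 210/210]
8 commercial breaks opened.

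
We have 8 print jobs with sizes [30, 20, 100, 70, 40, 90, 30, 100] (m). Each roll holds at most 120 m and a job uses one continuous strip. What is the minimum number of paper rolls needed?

Total = 100 + 100 + 90 + 70 + 40 + 30 + 30 + 20 = 480 m.
Lower bound: ⌈480/120⌉ = 4 paper rolls.
A packing using 5 paper rolls:
  roll 1: 100 + 20 = 120
  roll 2: 100 = 100
  roll 3: 90 + 30 = 120
  roll 4: 70 + 40 = 110
  roll 5: 30 = 30
No arrangement into 4 paper rolls stays within capacity, so 5 is optimal.

5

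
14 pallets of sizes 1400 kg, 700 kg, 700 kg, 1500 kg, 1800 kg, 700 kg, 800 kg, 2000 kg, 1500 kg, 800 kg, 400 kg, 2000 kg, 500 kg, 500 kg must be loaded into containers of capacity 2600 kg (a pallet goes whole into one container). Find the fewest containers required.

7

Total = 2000 + 2000 + 1800 + 1500 + 1500 + 1400 + 800 + 800 + 700 + 700 + 700 + 500 + 500 + 400 = 15300 kg.
Lower bound: ⌈15300/2600⌉ = 6 containers.
A packing using 7 containers:
  container 1: 2000 + 500 = 2500
  container 2: 2000 + 500 = 2500
  container 3: 1800 + 800 = 2600
  container 4: 1500 + 800 = 2300
  container 5: 1500 + 700 + 400 = 2600
  container 6: 1400 + 700 = 2100
  container 7: 700 = 700
No arrangement into 6 containers stays within capacity, so 7 is optimal.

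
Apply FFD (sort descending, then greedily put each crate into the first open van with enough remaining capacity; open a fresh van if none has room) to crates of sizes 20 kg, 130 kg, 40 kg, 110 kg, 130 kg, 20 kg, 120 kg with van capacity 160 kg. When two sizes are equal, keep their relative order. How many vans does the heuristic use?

Sorted descending: 130, 130, 120, 110, 40, 20, 20.
  130 → van 1 (new)  [load 130/160]
  130 → van 2 (new)  [load 130/160]
  120 → van 3 (new)  [load 120/160]
  110 → van 4 (new)  [load 110/160]
  40 → van 3  [load 160/160]
  20 → van 1  [load 150/160]
  20 → van 2  [load 150/160]
4 vans opened.

4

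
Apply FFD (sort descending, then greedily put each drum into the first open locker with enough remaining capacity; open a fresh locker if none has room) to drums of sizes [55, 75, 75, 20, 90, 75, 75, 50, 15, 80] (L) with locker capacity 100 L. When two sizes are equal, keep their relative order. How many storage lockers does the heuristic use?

Sorted descending: 90, 80, 75, 75, 75, 75, 55, 50, 20, 15.
  90 → locker 1 (new)  [load 90/100]
  80 → locker 2 (new)  [load 80/100]
  75 → locker 3 (new)  [load 75/100]
  75 → locker 4 (new)  [load 75/100]
  75 → locker 5 (new)  [load 75/100]
  75 → locker 6 (new)  [load 75/100]
  55 → locker 7 (new)  [load 55/100]
  50 → locker 8 (new)  [load 50/100]
  20 → locker 2  [load 100/100]
  15 → locker 3  [load 90/100]
8 storage lockers opened.

8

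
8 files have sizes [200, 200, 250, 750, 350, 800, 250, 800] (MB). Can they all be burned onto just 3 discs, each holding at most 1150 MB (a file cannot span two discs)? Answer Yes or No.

No

Total = 3600 MB; ⌈3600/1150⌉ = 4.
At least 4 discs are required, but only 3 are allowed.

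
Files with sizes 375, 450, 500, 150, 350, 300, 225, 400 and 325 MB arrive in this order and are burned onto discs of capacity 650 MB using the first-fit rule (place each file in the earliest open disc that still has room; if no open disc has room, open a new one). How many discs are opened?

  375 → disc 1 (new)  [load 375/650]
  450 → disc 2 (new)  [load 450/650]
  500 → disc 3 (new)  [load 500/650]
  150 → disc 1  [load 525/650]
  350 → disc 4 (new)  [load 350/650]
  300 → disc 4  [load 650/650]
  225 → disc 5 (new)  [load 225/650]
  400 → disc 5  [load 625/650]
  325 → disc 6 (new)  [load 325/650]
6 discs opened.

6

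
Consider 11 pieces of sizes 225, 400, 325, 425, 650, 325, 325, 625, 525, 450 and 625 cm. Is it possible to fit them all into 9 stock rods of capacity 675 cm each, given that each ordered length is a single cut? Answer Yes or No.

Yes

A valid assignment using 9 stock rods:
  stock rod 1: 650 = 650
  stock rod 2: 625 = 625
  stock rod 3: 625 = 625
  stock rod 4: 525 = 525
  stock rod 5: 450 + 225 = 675
  stock rod 6: 425 = 425
  stock rod 7: 400 = 400
  stock rod 8: 325 + 325 = 650
  stock rod 9: 325 = 325
Every load is within 675 cm, so 9 stock rods suffice.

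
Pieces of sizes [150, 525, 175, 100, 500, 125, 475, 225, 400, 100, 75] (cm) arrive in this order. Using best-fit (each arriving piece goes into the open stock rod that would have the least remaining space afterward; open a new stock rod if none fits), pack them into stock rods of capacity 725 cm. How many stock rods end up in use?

5

  150 → stock rod 1 (new)  [load 150/725]
  525 → stock rod 1  [load 675/725]
  175 → stock rod 2 (new)  [load 175/725]
  100 → stock rod 2  [load 275/725]
  500 → stock rod 3 (new)  [load 500/725]
  125 → stock rod 3  [load 625/725]
  475 → stock rod 4 (new)  [load 475/725]
  225 → stock rod 4  [load 700/725]
  400 → stock rod 2  [load 675/725]
  100 → stock rod 3  [load 725/725]
  75 → stock rod 5 (new)  [load 75/725]
5 stock rods opened.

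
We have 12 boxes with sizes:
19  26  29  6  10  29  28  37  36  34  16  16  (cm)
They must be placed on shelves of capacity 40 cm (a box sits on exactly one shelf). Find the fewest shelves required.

Total = 37 + 36 + 34 + 29 + 29 + 28 + 26 + 19 + 16 + 16 + 10 + 6 = 286 cm.
Lower bound: ⌈286/40⌉ = 8 shelves.
A packing using 9 shelves:
  shelf 1: 37 = 37
  shelf 2: 36 = 36
  shelf 3: 34 + 6 = 40
  shelf 4: 29 + 10 = 39
  shelf 5: 29 = 29
  shelf 6: 28 = 28
  shelf 7: 26 = 26
  shelf 8: 19 + 16 = 35
  shelf 9: 16 = 16
No arrangement into 8 shelves stays within capacity, so 9 is optimal.

9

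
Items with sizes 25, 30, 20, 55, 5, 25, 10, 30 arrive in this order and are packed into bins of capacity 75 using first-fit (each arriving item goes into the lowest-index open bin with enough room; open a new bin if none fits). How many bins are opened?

3

  25 → bin 1 (new)  [load 25/75]
  30 → bin 1  [load 55/75]
  20 → bin 1  [load 75/75]
  55 → bin 2 (new)  [load 55/75]
  5 → bin 2  [load 60/75]
  25 → bin 3 (new)  [load 25/75]
  10 → bin 2  [load 70/75]
  30 → bin 3  [load 55/75]
3 bins opened.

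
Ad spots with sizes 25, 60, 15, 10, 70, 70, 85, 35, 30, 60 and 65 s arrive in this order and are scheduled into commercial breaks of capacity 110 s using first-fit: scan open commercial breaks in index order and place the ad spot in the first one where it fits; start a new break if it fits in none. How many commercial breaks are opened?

6

  25 → break 1 (new)  [load 25/110]
  60 → break 1  [load 85/110]
  15 → break 1  [load 100/110]
  10 → break 1  [load 110/110]
  70 → break 2 (new)  [load 70/110]
  70 → break 3 (new)  [load 70/110]
  85 → break 4 (new)  [load 85/110]
  35 → break 2  [load 105/110]
  30 → break 3  [load 100/110]
  60 → break 5 (new)  [load 60/110]
  65 → break 6 (new)  [load 65/110]
6 commercial breaks opened.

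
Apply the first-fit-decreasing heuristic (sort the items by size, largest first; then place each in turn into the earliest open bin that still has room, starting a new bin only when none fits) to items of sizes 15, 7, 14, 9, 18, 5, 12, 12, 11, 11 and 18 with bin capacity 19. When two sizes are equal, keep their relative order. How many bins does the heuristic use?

9

Sorted descending: 18, 18, 15, 14, 12, 12, 11, 11, 9, 7, 5.
  18 → bin 1 (new)  [load 18/19]
  18 → bin 2 (new)  [load 18/19]
  15 → bin 3 (new)  [load 15/19]
  14 → bin 4 (new)  [load 14/19]
  12 → bin 5 (new)  [load 12/19]
  12 → bin 6 (new)  [load 12/19]
  11 → bin 7 (new)  [load 11/19]
  11 → bin 8 (new)  [load 11/19]
  9 → bin 9 (new)  [load 9/19]
  7 → bin 5  [load 19/19]
  5 → bin 4  [load 19/19]
9 bins opened.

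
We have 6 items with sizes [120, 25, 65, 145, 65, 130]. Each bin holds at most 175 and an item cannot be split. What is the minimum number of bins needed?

Total = 145 + 130 + 120 + 65 + 65 + 25 = 550.
Lower bound: ⌈550/175⌉ = 4 bins.
A packing using 4 bins:
  bin 1: 145 + 25 = 170
  bin 2: 130 = 130
  bin 3: 120 = 120
  bin 4: 65 + 65 = 130
This matches the lower bound, so 4 is optimal.

4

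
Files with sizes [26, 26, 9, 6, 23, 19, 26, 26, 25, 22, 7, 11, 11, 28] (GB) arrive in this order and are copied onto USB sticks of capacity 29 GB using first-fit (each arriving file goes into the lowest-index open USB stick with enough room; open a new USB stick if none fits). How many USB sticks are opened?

  26 → USB stick 1 (new)  [load 26/29]
  26 → USB stick 2 (new)  [load 26/29]
  9 → USB stick 3 (new)  [load 9/29]
  6 → USB stick 3  [load 15/29]
  23 → USB stick 4 (new)  [load 23/29]
  19 → USB stick 5 (new)  [load 19/29]
  26 → USB stick 6 (new)  [load 26/29]
  26 → USB stick 7 (new)  [load 26/29]
  25 → USB stick 8 (new)  [load 25/29]
  22 → USB stick 9 (new)  [load 22/29]
  7 → USB stick 3  [load 22/29]
  11 → USB stick 10 (new)  [load 11/29]
  11 → USB stick 10  [load 22/29]
  28 → USB stick 11 (new)  [load 28/29]
11 USB sticks opened.

11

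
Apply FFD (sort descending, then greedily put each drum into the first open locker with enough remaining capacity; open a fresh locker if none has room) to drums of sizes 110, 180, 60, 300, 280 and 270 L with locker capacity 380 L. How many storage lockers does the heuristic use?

4

Sorted descending: 300, 280, 270, 180, 110, 60.
  300 → locker 1 (new)  [load 300/380]
  280 → locker 2 (new)  [load 280/380]
  270 → locker 3 (new)  [load 270/380]
  180 → locker 4 (new)  [load 180/380]
  110 → locker 3  [load 380/380]
  60 → locker 1  [load 360/380]
4 storage lockers opened.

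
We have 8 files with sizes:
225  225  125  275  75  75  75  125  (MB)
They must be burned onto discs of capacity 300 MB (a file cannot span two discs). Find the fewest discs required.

Total = 275 + 225 + 225 + 125 + 125 + 75 + 75 + 75 = 1200 MB.
Lower bound: ⌈1200/300⌉ = 4 discs.
A packing using 5 discs:
  disc 1: 275 = 275
  disc 2: 225 + 75 = 300
  disc 3: 225 + 75 = 300
  disc 4: 125 + 125 = 250
  disc 5: 75 = 75
No arrangement into 4 discs stays within capacity, so 5 is optimal.

5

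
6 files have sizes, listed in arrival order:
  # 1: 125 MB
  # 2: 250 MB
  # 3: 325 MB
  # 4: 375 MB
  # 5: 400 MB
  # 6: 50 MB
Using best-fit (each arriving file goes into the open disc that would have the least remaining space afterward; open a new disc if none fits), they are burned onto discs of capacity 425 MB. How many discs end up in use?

4

  125 → disc 1 (new)  [load 125/425]
  250 → disc 1  [load 375/425]
  325 → disc 2 (new)  [load 325/425]
  375 → disc 3 (new)  [load 375/425]
  400 → disc 4 (new)  [load 400/425]
  50 → disc 1  [load 425/425]
4 discs opened.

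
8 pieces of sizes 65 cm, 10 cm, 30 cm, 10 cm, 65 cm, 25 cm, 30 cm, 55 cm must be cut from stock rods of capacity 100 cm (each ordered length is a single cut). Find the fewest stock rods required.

3

Total = 65 + 65 + 55 + 30 + 30 + 25 + 10 + 10 = 290 cm.
Lower bound: ⌈290/100⌉ = 3 stock rods.
A packing using 3 stock rods:
  stock rod 1: 65 + 30 = 95
  stock rod 2: 65 + 30 = 95
  stock rod 3: 55 + 25 + 10 + 10 = 100
This matches the lower bound, so 3 is optimal.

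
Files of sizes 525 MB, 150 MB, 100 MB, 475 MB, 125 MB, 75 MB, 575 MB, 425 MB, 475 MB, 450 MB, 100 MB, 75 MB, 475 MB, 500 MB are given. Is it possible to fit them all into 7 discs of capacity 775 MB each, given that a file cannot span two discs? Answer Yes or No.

Total = 4525 MB; ⌈4525/775⌉ = 6.
8 files each exceed half the capacity and cannot share a disc, forcing at least 8 discs.
At least 8 discs are required, but only 7 are allowed.

No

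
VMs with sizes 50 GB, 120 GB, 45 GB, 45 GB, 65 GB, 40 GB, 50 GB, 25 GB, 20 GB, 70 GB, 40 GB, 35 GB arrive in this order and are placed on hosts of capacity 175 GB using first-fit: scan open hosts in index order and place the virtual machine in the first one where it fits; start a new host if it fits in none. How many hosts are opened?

4

  50 → host 1 (new)  [load 50/175]
  120 → host 1  [load 170/175]
  45 → host 2 (new)  [load 45/175]
  45 → host 2  [load 90/175]
  65 → host 2  [load 155/175]
  40 → host 3 (new)  [load 40/175]
  50 → host 3  [load 90/175]
  25 → host 3  [load 115/175]
  20 → host 2  [load 175/175]
  70 → host 4 (new)  [load 70/175]
  40 → host 3  [load 155/175]
  35 → host 4  [load 105/175]
4 hosts opened.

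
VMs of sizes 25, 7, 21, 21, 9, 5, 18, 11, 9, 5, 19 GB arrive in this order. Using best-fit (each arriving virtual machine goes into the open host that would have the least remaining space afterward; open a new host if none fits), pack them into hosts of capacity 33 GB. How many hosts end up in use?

  25 → host 1 (new)  [load 25/33]
  7 → host 1  [load 32/33]
  21 → host 2 (new)  [load 21/33]
  21 → host 3 (new)  [load 21/33]
  9 → host 2  [load 30/33]
  5 → host 3  [load 26/33]
  18 → host 4 (new)  [load 18/33]
  11 → host 4  [load 29/33]
  9 → host 5 (new)  [load 9/33]
  5 → host 3  [load 31/33]
  19 → host 5  [load 28/33]
5 hosts opened.

5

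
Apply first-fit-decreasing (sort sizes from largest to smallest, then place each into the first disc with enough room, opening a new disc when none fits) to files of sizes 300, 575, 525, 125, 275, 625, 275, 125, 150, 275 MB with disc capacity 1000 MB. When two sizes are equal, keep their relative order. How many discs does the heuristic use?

Sorted descending: 625, 575, 525, 300, 275, 275, 275, 150, 125, 125.
  625 → disc 1 (new)  [load 625/1000]
  575 → disc 2 (new)  [load 575/1000]
  525 → disc 3 (new)  [load 525/1000]
  300 → disc 1  [load 925/1000]
  275 → disc 2  [load 850/1000]
  275 → disc 3  [load 800/1000]
  275 → disc 4 (new)  [load 275/1000]
  150 → disc 2  [load 1000/1000]
  125 → disc 3  [load 925/1000]
  125 → disc 4  [load 400/1000]
4 discs opened.

4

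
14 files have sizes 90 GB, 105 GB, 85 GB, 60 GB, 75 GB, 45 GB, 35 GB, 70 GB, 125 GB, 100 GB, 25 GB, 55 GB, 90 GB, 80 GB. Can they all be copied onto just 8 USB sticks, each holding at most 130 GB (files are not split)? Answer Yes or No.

Total = 1040 GB; ⌈1040/130⌉ = 8.
9 files each exceed half the capacity and cannot share a USB stick, forcing at least 9 USB sticks.
At least 9 USB sticks are required, but only 8 are allowed.

No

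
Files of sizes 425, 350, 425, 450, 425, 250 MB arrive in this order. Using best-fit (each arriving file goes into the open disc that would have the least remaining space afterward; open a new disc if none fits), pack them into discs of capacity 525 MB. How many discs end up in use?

6

  425 → disc 1 (new)  [load 425/525]
  350 → disc 2 (new)  [load 350/525]
  425 → disc 3 (new)  [load 425/525]
  450 → disc 4 (new)  [load 450/525]
  425 → disc 5 (new)  [load 425/525]
  250 → disc 6 (new)  [load 250/525]
6 discs opened.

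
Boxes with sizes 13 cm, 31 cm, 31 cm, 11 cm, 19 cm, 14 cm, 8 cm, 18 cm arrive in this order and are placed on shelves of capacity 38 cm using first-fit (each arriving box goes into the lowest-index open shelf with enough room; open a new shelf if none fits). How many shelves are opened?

  13 → shelf 1 (new)  [load 13/38]
  31 → shelf 2 (new)  [load 31/38]
  31 → shelf 3 (new)  [load 31/38]
  11 → shelf 1  [load 24/38]
  19 → shelf 4 (new)  [load 19/38]
  14 → shelf 1  [load 38/38]
  8 → shelf 4  [load 27/38]
  18 → shelf 5 (new)  [load 18/38]
5 shelves opened.

5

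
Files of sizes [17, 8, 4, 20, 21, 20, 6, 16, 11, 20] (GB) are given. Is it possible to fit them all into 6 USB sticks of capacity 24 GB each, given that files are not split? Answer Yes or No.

No

Total = 143 GB; ⌈143/24⌉ = 6.
The bound of 6 does not rule out 6, but exhaustive search shows no assignment into 6 USB sticks of capacity 24 GB exists — the minimum is 7.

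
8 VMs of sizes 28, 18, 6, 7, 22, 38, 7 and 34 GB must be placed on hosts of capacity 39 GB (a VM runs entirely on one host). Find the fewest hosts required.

Total = 38 + 34 + 28 + 22 + 18 + 7 + 7 + 6 = 160 GB.
Lower bound: ⌈160/39⌉ = 5 hosts.
A packing using 5 hosts:
  host 1: 38 = 38
  host 2: 34 = 34
  host 3: 28 + 7 = 35
  host 4: 22 + 7 + 6 = 35
  host 5: 18 = 18
This matches the lower bound, so 5 is optimal.

5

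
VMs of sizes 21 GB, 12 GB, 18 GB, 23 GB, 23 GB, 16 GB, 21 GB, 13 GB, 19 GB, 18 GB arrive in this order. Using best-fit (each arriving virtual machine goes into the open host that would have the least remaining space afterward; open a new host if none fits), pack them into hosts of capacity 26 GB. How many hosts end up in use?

  21 → host 1 (new)  [load 21/26]
  12 → host 2 (new)  [load 12/26]
  18 → host 3 (new)  [load 18/26]
  23 → host 4 (new)  [load 23/26]
  23 → host 5 (new)  [load 23/26]
  16 → host 6 (new)  [load 16/26]
  21 → host 7 (new)  [load 21/26]
  13 → host 2  [load 25/26]
  19 → host 8 (new)  [load 19/26]
  18 → host 9 (new)  [load 18/26]
9 hosts opened.

9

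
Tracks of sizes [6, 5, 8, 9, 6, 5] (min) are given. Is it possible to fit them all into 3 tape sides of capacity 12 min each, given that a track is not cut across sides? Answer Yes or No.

No

Total = 39 min; ⌈39/12⌉ = 4.
At least 4 tape sides are required, but only 3 are allowed.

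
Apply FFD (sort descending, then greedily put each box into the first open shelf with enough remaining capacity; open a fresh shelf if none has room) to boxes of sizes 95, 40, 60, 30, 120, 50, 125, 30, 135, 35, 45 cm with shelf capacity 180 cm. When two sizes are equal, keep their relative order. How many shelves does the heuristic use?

Sorted descending: 135, 125, 120, 95, 60, 50, 45, 40, 35, 30, 30.
  135 → shelf 1 (new)  [load 135/180]
  125 → shelf 2 (new)  [load 125/180]
  120 → shelf 3 (new)  [load 120/180]
  95 → shelf 4 (new)  [load 95/180]
  60 → shelf 3  [load 180/180]
  50 → shelf 2  [load 175/180]
  45 → shelf 1  [load 180/180]
  40 → shelf 4  [load 135/180]
  35 → shelf 4  [load 170/180]
  30 → shelf 5 (new)  [load 30/180]
  30 → shelf 5  [load 60/180]
5 shelves opened.

5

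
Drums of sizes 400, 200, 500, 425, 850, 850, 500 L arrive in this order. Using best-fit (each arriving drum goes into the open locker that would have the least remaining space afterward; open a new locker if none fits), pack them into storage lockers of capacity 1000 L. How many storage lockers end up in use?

5

  400 → locker 1 (new)  [load 400/1000]
  200 → locker 1  [load 600/1000]
  500 → locker 2 (new)  [load 500/1000]
  425 → locker 2  [load 925/1000]
  850 → locker 3 (new)  [load 850/1000]
  850 → locker 4 (new)  [load 850/1000]
  500 → locker 5 (new)  [load 500/1000]
5 storage lockers opened.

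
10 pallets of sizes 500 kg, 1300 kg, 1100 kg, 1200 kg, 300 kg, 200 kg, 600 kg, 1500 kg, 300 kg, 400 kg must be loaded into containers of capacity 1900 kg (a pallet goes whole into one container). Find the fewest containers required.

Total = 1500 + 1300 + 1200 + 1100 + 600 + 500 + 400 + 300 + 300 + 200 = 7400 kg.
Lower bound: ⌈7400/1900⌉ = 4 containers.
A packing using 4 containers:
  container 1: 1500 + 400 = 1900
  container 2: 1300 + 600 = 1900
  container 3: 1200 + 500 + 200 = 1900
  container 4: 1100 + 300 + 300 = 1700
This matches the lower bound, so 4 is optimal.

4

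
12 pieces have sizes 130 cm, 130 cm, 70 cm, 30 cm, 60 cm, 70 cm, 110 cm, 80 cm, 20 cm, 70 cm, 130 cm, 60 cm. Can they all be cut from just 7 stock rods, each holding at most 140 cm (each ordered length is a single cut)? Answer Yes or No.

No

Total = 960 cm; ⌈960/140⌉ = 7.
The bound of 7 does not rule out 7, but exhaustive search shows no assignment into 7 stock rods of capacity 140 cm exists — the minimum is 8.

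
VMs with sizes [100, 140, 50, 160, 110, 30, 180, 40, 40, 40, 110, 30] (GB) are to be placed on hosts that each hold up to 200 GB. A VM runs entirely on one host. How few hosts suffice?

Total = 180 + 160 + 140 + 110 + 110 + 100 + 50 + 40 + 40 + 40 + 30 + 30 = 1030 GB.
Lower bound: ⌈1030/200⌉ = 6 hosts.
A packing using 6 hosts:
  host 1: 180 = 180
  host 2: 160 + 40 = 200
  host 3: 140 + 50 = 190
  host 4: 110 + 40 + 40 = 190
  host 5: 110 + 30 + 30 = 170
  host 6: 100 = 100
This matches the lower bound, so 6 is optimal.

6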